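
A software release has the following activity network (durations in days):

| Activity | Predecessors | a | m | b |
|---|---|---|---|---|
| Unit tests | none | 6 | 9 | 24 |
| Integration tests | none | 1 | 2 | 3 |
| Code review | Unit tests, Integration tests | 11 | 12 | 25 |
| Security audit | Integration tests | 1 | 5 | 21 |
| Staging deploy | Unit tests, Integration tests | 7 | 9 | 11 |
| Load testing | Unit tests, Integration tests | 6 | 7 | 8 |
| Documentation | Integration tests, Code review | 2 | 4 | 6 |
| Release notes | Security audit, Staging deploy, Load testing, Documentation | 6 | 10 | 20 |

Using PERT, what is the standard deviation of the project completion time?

te_Unit tests = (6 + 4·9 + 24)/6 = 66/6 = 11; σ²_Unit tests = ((24−6)/6)² = 9.000
te_Integration tests = (1 + 4·2 + 3)/6 = 12/6 = 2; σ²_Integration tests = ((3−1)/6)² = 0.111
te_Code review = (11 + 4·12 + 25)/6 = 84/6 = 14; σ²_Code review = ((25−11)/6)² = 5.444
te_Security audit = (1 + 4·5 + 21)/6 = 42/6 = 7; σ²_Security audit = ((21−1)/6)² = 11.111
te_Staging deploy = (7 + 4·9 + 11)/6 = 54/6 = 9; σ²_Staging deploy = ((11−7)/6)² = 0.444
te_Load testing = (6 + 4·7 + 8)/6 = 42/6 = 7; σ²_Load testing = ((8−6)/6)² = 0.111
te_Documentation = (2 + 4·4 + 6)/6 = 24/6 = 4; σ²_Documentation = ((6−2)/6)² = 0.444
te_Release notes = (6 + 4·10 + 20)/6 = 66/6 = 11; σ²_Release notes = ((20−6)/6)² = 5.444

Forward pass:
ES_Unit tests = 0; EF_Unit tests = 11
ES_Integration tests = 0; EF_Integration tests = 2
ES_Code review = max(EF_Unit tests=11, EF_Integration tests=2) = 11; EF_Code review = 11+14 = 25
ES_Security audit = 2; EF_Security audit = 2+7 = 9
ES_Staging deploy = max(EF_Unit tests=11, EF_Integration tests=2) = 11; EF_Staging deploy = 11+9 = 20
ES_Load testing = max(EF_Unit tests=11, EF_Integration tests=2) = 11; EF_Load testing = 11+7 = 18
ES_Documentation = max(EF_Integration tests=2, EF_Code review=25) = 25; EF_Documentation = 25+4 = 29
ES_Release notes = max(EF_Security audit=9, EF_Staging deploy=20, EF_Load testing=18, EF_Documentation=29) = 29; EF_Release notes = 29+11 = 40
Expected project duration μ = 40 days. Critical path: Unit tests → Code review → Documentation → Release notes.

Variance along critical path = 9.000 + 5.444 + 0.444 + 5.444 = 20.333
σ = √20.333 = 4.509 days

4.51 days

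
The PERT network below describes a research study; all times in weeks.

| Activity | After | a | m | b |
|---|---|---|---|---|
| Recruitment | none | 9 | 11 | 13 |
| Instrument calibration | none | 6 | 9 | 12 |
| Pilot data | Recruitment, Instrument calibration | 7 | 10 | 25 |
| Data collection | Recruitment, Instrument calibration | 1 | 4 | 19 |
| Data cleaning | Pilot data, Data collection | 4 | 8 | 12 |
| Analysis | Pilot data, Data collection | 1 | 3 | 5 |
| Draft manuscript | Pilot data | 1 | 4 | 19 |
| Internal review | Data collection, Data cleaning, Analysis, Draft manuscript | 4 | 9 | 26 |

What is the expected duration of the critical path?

te_Recruitment = (9 + 4·11 + 13)/6 = 66/6 = 11
te_Instrument calibration = (6 + 4·9 + 12)/6 = 54/6 = 9
te_Pilot data = (7 + 4·10 + 25)/6 = 72/6 = 12
te_Data collection = (1 + 4·4 + 19)/6 = 36/6 = 6
te_Data cleaning = (4 + 4·8 + 12)/6 = 48/6 = 8
te_Analysis = (1 + 4·3 + 5)/6 = 18/6 = 3
te_Draft manuscript = (1 + 4·4 + 19)/6 = 36/6 = 6
te_Internal review = (4 + 4·9 + 26)/6 = 66/6 = 11

Forward pass:
ES_Recruitment = 0; EF_Recruitment = 11
ES_Instrument calibration = 0; EF_Instrument calibration = 9
ES_Pilot data = max(EF_Recruitment=11, EF_Instrument calibration=9) = 11; EF_Pilot data = 11+12 = 23
ES_Data collection = max(EF_Recruitment=11, EF_Instrument calibration=9) = 11; EF_Data collection = 11+6 = 17
ES_Data cleaning = max(EF_Pilot data=23, EF_Data collection=17) = 23; EF_Data cleaning = 23+8 = 31
ES_Analysis = max(EF_Pilot data=23, EF_Data collection=17) = 23; EF_Analysis = 23+3 = 26
ES_Draft manuscript = 23; EF_Draft manuscript = 23+6 = 29
ES_Internal review = max(EF_Data collection=17, EF_Data cleaning=31, EF_Analysis=26, EF_Draft manuscript=29) = 31; EF_Internal review = 31+11 = 42
Expected project duration μ = 42 weeks. Critical path: Recruitment → Pilot data → Data cleaning → Internal review.

42 weeks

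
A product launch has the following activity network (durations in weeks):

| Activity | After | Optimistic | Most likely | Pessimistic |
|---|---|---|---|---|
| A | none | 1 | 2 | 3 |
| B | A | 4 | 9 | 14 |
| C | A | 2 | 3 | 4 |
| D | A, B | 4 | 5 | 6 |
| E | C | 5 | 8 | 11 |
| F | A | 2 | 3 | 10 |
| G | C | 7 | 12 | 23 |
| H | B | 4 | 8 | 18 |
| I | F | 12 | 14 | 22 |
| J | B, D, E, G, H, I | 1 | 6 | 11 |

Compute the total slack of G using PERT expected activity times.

3 weeks

te_A = (1 + 4·2 + 3)/6 = 12/6 = 2
te_B = (4 + 4·9 + 14)/6 = 54/6 = 9
te_C = (2 + 4·3 + 4)/6 = 18/6 = 3
te_D = (4 + 4·5 + 6)/6 = 30/6 = 5
te_E = (5 + 4·8 + 11)/6 = 48/6 = 8
te_F = (2 + 4·3 + 10)/6 = 24/6 = 4
te_G = (7 + 4·12 + 23)/6 = 78/6 = 13
te_H = (4 + 4·8 + 18)/6 = 54/6 = 9
te_I = (12 + 4·14 + 22)/6 = 90/6 = 15
te_J = (1 + 4·6 + 11)/6 = 36/6 = 6

Forward pass:
ES_A = 0; EF_A = 2
ES_B = 2; EF_B = 2+9 = 11
ES_C = 2; EF_C = 2+3 = 5
ES_D = max(EF_A=2, EF_B=11) = 11; EF_D = 11+5 = 16
ES_E = 5; EF_E = 5+8 = 13
ES_F = 2; EF_F = 2+4 = 6
ES_G = 5; EF_G = 5+13 = 18
ES_H = 11; EF_H = 11+9 = 20
ES_I = 6; EF_I = 6+15 = 21
ES_J = max(EF_B=11, EF_D=16, EF_E=13, EF_G=18, EF_H=20, EF_I=21) = 21; EF_J = 21+6 = 27
Expected project duration μ = 27 weeks. Critical path: A → F → I → J.

Backward pass:
LF_J = 27; LS_J = 27−6 = 21
LF_I = LS_J = 21; LS_I = 21−15 = 6
LF_H = LS_J = 21; LS_H = 21−9 = 12
LF_G = LS_J = 21; LS_G = 21−13 = 8
LF_F = LS_I = 6; LS_F = 6−4 = 2
LF_E = LS_J = 21; LS_E = 21−8 = 13
LF_D = LS_J = 21; LS_D = 21−5 = 16
LF_C = min(LS_E=13, LS_G=8) = 8; LS_C = 8−3 = 5
LF_B = min(LS_D=16, LS_H=12, LS_J=21) = 12; LS_B = 12−9 = 3
LF_A = min(LS_B=3, LS_C=5, LS_D=16, LS_F=2) = 2; LS_A = 2−2 = 0
Slack_G = LS_G − ES_G = 8 − 5 = 3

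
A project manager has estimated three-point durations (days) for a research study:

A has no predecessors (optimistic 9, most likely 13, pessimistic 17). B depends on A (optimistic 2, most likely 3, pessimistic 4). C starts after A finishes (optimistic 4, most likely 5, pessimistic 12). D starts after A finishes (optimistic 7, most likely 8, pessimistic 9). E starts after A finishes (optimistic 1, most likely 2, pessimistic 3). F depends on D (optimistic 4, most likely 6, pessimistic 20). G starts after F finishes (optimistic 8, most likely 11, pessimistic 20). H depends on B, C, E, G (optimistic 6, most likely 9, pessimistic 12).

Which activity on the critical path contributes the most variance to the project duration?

te_A = (9 + 4·13 + 17)/6 = 78/6 = 13; σ²_A = ((17−9)/6)² = 1.778
te_B = (2 + 4·3 + 4)/6 = 18/6 = 3; σ²_B = ((4−2)/6)² = 0.111
te_C = (4 + 4·5 + 12)/6 = 36/6 = 6; σ²_C = ((12−4)/6)² = 1.778
te_D = (7 + 4·8 + 9)/6 = 48/6 = 8; σ²_D = ((9−7)/6)² = 0.111
te_E = (1 + 4·2 + 3)/6 = 12/6 = 2; σ²_E = ((3−1)/6)² = 0.111
te_F = (4 + 4·6 + 20)/6 = 48/6 = 8; σ²_F = ((20−4)/6)² = 7.111
te_G = (8 + 4·11 + 20)/6 = 72/6 = 12; σ²_G = ((20−8)/6)² = 4.000
te_H = (6 + 4·9 + 12)/6 = 54/6 = 9; σ²_H = ((12−6)/6)² = 1.000

Forward pass:
ES_A = 0; EF_A = 13
ES_B = 13; EF_B = 13+3 = 16
ES_C = 13; EF_C = 13+6 = 19
ES_D = 13; EF_D = 13+8 = 21
ES_E = 13; EF_E = 13+2 = 15
ES_F = 21; EF_F = 21+8 = 29
ES_G = 29; EF_G = 29+12 = 41
ES_H = max(EF_B=16, EF_C=19, EF_E=15, EF_G=41) = 41; EF_H = 41+9 = 50
Expected project duration μ = 50 days. Critical path: A → D → F → G → H.

Variances on critical path: σ²_A=1.778, σ²_D=0.111, σ²_F=7.111, σ²_G=4.000, σ²_H=1.000.
Largest is σ²_F = 7.111.

F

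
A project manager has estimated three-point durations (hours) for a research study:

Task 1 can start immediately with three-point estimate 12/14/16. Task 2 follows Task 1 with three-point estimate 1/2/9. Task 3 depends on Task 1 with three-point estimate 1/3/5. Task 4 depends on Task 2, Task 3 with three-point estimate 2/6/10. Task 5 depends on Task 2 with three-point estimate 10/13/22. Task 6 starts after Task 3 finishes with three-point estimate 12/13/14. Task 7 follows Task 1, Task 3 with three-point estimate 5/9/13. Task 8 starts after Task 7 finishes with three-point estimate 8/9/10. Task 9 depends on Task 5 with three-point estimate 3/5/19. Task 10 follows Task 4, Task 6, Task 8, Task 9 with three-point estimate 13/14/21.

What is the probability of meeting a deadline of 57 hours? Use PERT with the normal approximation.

te_Task 1 = (12 + 4·14 + 16)/6 = 84/6 = 14; σ²_Task 1 = ((16−12)/6)² = 0.444
te_Task 2 = (1 + 4·2 + 9)/6 = 18/6 = 3; σ²_Task 2 = ((9−1)/6)² = 1.778
te_Task 3 = (1 + 4·3 + 5)/6 = 18/6 = 3; σ²_Task 3 = ((5−1)/6)² = 0.444
te_Task 4 = (2 + 4·6 + 10)/6 = 36/6 = 6; σ²_Task 4 = ((10−2)/6)² = 1.778
te_Task 5 = (10 + 4·13 + 22)/6 = 84/6 = 14; σ²_Task 5 = ((22−10)/6)² = 4.000
te_Task 6 = (12 + 4·13 + 14)/6 = 78/6 = 13; σ²_Task 6 = ((14−12)/6)² = 0.111
te_Task 7 = (5 + 4·9 + 13)/6 = 54/6 = 9; σ²_Task 7 = ((13−5)/6)² = 1.778
te_Task 8 = (8 + 4·9 + 10)/6 = 54/6 = 9; σ²_Task 8 = ((10−8)/6)² = 0.111
te_Task 9 = (3 + 4·5 + 19)/6 = 42/6 = 7; σ²_Task 9 = ((19−3)/6)² = 7.111
te_Task 10 = (13 + 4·14 + 21)/6 = 90/6 = 15; σ²_Task 10 = ((21−13)/6)² = 1.778

Forward pass:
ES_Task 1 = 0; EF_Task 1 = 14
ES_Task 2 = 14; EF_Task 2 = 14+3 = 17
ES_Task 3 = 14; EF_Task 3 = 14+3 = 17
ES_Task 4 = max(EF_Task 2=17, EF_Task 3=17) = 17; EF_Task 4 = 17+6 = 23
ES_Task 5 = 17; EF_Task 5 = 17+14 = 31
ES_Task 6 = 17; EF_Task 6 = 17+13 = 30
ES_Task 7 = max(EF_Task 1=14, EF_Task 3=17) = 17; EF_Task 7 = 17+9 = 26
ES_Task 8 = 26; EF_Task 8 = 26+9 = 35
ES_Task 9 = 31; EF_Task 9 = 31+7 = 38
ES_Task 10 = max(EF_Task 4=23, EF_Task 6=30, EF_Task 8=35, EF_Task 9=38) = 38; EF_Task 10 = 38+15 = 53
Expected project duration μ = 53 hours. Critical path: Task 1 → Task 2 → Task 5 → Task 9 → Task 10.

Variance along critical path = 0.444 + 1.778 + 4.000 + 7.111 + 1.778 = 15.111; σ = √15.111 = 3.887 hours.
Z = (57 − 53) / 3.887 = 1.029
P(T ≤ 57) = Φ(1.029) ≈ 0.848

0.848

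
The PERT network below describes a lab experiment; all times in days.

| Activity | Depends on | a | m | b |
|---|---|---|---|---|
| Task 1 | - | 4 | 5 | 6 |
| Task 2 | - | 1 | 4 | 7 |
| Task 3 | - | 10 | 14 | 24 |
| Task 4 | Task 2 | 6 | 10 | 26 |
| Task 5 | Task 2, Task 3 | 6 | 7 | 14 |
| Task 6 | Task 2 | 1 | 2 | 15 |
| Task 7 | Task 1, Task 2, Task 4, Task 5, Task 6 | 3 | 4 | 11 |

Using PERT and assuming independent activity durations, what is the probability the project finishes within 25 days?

te_Task 1 = (4 + 4·5 + 6)/6 = 30/6 = 5; σ²_Task 1 = ((6−4)/6)² = 0.111
te_Task 2 = (1 + 4·4 + 7)/6 = 24/6 = 4; σ²_Task 2 = ((7−1)/6)² = 1.000
te_Task 3 = (10 + 4·14 + 24)/6 = 90/6 = 15; σ²_Task 3 = ((24−10)/6)² = 5.444
te_Task 4 = (6 + 4·10 + 26)/6 = 72/6 = 12; σ²_Task 4 = ((26−6)/6)² = 11.111
te_Task 5 = (6 + 4·7 + 14)/6 = 48/6 = 8; σ²_Task 5 = ((14−6)/6)² = 1.778
te_Task 6 = (1 + 4·2 + 15)/6 = 24/6 = 4; σ²_Task 6 = ((15−1)/6)² = 5.444
te_Task 7 = (3 + 4·4 + 11)/6 = 30/6 = 5; σ²_Task 7 = ((11−3)/6)² = 1.778

Forward pass:
ES_Task 1 = 0; EF_Task 1 = 5
ES_Task 2 = 0; EF_Task 2 = 4
ES_Task 3 = 0; EF_Task 3 = 15
ES_Task 4 = 4; EF_Task 4 = 4+12 = 16
ES_Task 5 = max(EF_Task 2=4, EF_Task 3=15) = 15; EF_Task 5 = 15+8 = 23
ES_Task 6 = 4; EF_Task 6 = 4+4 = 8
ES_Task 7 = max(EF_Task 1=5, EF_Task 2=4, EF_Task 4=16, EF_Task 5=23, EF_Task 6=8) = 23; EF_Task 7 = 23+5 = 28
Expected project duration μ = 28 days. Critical path: Task 3 → Task 5 → Task 7.

Variance along critical path = 5.444 + 1.778 + 1.778 = 9.000; σ = √9.000 = 3.000 days.
Z = (25 − 28) / 3.000 = -1.000
P(T ≤ 25) = Φ(-1.000) ≈ 0.159

0.159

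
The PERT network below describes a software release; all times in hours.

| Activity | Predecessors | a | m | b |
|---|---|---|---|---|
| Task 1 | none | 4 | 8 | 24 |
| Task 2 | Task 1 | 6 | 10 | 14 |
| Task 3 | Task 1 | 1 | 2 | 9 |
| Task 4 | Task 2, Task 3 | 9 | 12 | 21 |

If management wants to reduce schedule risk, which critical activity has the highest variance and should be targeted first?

Task 1

te_Task 1 = (4 + 4·8 + 24)/6 = 60/6 = 10; σ²_Task 1 = ((24−4)/6)² = 11.111
te_Task 2 = (6 + 4·10 + 14)/6 = 60/6 = 10; σ²_Task 2 = ((14−6)/6)² = 1.778
te_Task 3 = (1 + 4·2 + 9)/6 = 18/6 = 3; σ²_Task 3 = ((9−1)/6)² = 1.778
te_Task 4 = (9 + 4·12 + 21)/6 = 78/6 = 13; σ²_Task 4 = ((21−9)/6)² = 4.000

Forward pass:
ES_Task 1 = 0; EF_Task 1 = 10
ES_Task 2 = 10; EF_Task 2 = 10+10 = 20
ES_Task 3 = 10; EF_Task 3 = 10+3 = 13
ES_Task 4 = max(EF_Task 2=20, EF_Task 3=13) = 20; EF_Task 4 = 20+13 = 33
Expected project duration μ = 33 hours. Critical path: Task 1 → Task 2 → Task 4.

Variances on critical path: σ²_Task 1=11.111, σ²_Task 2=1.778, σ²_Task 4=4.000.
Largest is σ²_Task 1 = 11.111.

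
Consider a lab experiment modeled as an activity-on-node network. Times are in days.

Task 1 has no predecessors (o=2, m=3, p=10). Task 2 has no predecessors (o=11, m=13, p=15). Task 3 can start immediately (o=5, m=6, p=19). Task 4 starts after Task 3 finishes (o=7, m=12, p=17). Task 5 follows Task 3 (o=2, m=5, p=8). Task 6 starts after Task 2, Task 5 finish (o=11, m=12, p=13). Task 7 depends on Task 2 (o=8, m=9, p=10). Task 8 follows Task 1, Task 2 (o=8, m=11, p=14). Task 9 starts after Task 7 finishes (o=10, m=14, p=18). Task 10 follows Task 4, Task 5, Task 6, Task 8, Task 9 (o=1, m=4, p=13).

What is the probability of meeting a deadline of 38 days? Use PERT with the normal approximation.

te_Task 1 = (2 + 4·3 + 10)/6 = 24/6 = 4; σ²_Task 1 = ((10−2)/6)² = 1.778
te_Task 2 = (11 + 4·13 + 15)/6 = 78/6 = 13; σ²_Task 2 = ((15−11)/6)² = 0.444
te_Task 3 = (5 + 4·6 + 19)/6 = 48/6 = 8; σ²_Task 3 = ((19−5)/6)² = 5.444
te_Task 4 = (7 + 4·12 + 17)/6 = 72/6 = 12; σ²_Task 4 = ((17−7)/6)² = 2.778
te_Task 5 = (2 + 4·5 + 8)/6 = 30/6 = 5; σ²_Task 5 = ((8−2)/6)² = 1.000
te_Task 6 = (11 + 4·12 + 13)/6 = 72/6 = 12; σ²_Task 6 = ((13−11)/6)² = 0.111
te_Task 7 = (8 + 4·9 + 10)/6 = 54/6 = 9; σ²_Task 7 = ((10−8)/6)² = 0.111
te_Task 8 = (8 + 4·11 + 14)/6 = 66/6 = 11; σ²_Task 8 = ((14−8)/6)² = 1.000
te_Task 9 = (10 + 4·14 + 18)/6 = 84/6 = 14; σ²_Task 9 = ((18−10)/6)² = 1.778
te_Task 10 = (1 + 4·4 + 13)/6 = 30/6 = 5; σ²_Task 10 = ((13−1)/6)² = 4.000

Forward pass:
ES_Task 1 = 0; EF_Task 1 = 4
ES_Task 2 = 0; EF_Task 2 = 13
ES_Task 3 = 0; EF_Task 3 = 8
ES_Task 4 = 8; EF_Task 4 = 8+12 = 20
ES_Task 5 = 8; EF_Task 5 = 8+5 = 13
ES_Task 6 = max(EF_Task 2=13, EF_Task 5=13) = 13; EF_Task 6 = 13+12 = 25
ES_Task 7 = 13; EF_Task 7 = 13+9 = 22
ES_Task 8 = max(EF_Task 1=4, EF_Task 2=13) = 13; EF_Task 8 = 13+11 = 24
ES_Task 9 = 22; EF_Task 9 = 22+14 = 36
ES_Task 10 = max(EF_Task 4=20, EF_Task 5=13, EF_Task 6=25, EF_Task 8=24, EF_Task 9=36) = 36; EF_Task 10 = 36+5 = 41
Expected project duration μ = 41 days. Critical path: Task 2 → Task 7 → Task 9 → Task 10.

Variance along critical path = 0.444 + 0.111 + 1.778 + 4.000 = 6.333; σ = √6.333 = 2.517 days.
Z = (38 − 41) / 2.517 = -1.192
P(T ≤ 38) = Φ(-1.192) ≈ 0.117

0.117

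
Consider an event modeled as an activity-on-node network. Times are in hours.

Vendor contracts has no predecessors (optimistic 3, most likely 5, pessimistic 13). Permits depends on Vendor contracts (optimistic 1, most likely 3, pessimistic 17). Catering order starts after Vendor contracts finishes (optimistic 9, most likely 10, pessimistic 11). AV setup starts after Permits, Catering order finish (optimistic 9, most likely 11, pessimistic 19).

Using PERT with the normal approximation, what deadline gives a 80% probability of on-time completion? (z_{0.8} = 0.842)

te_Vendor contracts = (3 + 4·5 + 13)/6 = 36/6 = 6; σ²_Vendor contracts = ((13−3)/6)² = 2.778
te_Permits = (1 + 4·3 + 17)/6 = 30/6 = 5; σ²_Permits = ((17−1)/6)² = 7.111
te_Catering order = (9 + 4·10 + 11)/6 = 60/6 = 10; σ²_Catering order = ((11−9)/6)² = 0.111
te_AV setup = (9 + 4·11 + 19)/6 = 72/6 = 12; σ²_AV setup = ((19−9)/6)² = 2.778

Forward pass:
ES_Vendor contracts = 0; EF_Vendor contracts = 6
ES_Permits = 6; EF_Permits = 6+5 = 11
ES_Catering order = 6; EF_Catering order = 6+10 = 16
ES_AV setup = max(EF_Permits=11, EF_Catering order=16) = 16; EF_AV setup = 16+12 = 28
Expected project duration μ = 28 hours. Critical path: Vendor contracts → Catering order → AV setup.

Variance along critical path = 2.778 + 0.111 + 2.778 = 5.667; σ = 2.380 hours.
D = μ + z·σ = 28 + 0.842·2.380 = 30.0 hours

30.0 hours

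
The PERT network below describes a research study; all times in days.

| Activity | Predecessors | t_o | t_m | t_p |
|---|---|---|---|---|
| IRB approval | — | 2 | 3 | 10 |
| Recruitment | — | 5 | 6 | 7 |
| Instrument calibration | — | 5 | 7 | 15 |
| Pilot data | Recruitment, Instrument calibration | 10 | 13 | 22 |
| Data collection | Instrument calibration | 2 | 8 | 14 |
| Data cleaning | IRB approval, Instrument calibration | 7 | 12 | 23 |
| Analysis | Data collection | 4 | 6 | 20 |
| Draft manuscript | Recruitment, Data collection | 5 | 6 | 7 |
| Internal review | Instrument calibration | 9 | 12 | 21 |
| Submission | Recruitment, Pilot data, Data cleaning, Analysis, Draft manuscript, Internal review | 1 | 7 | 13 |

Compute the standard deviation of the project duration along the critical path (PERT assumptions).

te_IRB approval = (2 + 4·3 + 10)/6 = 24/6 = 4; σ²_IRB approval = ((10−2)/6)² = 1.778
te_Recruitment = (5 + 4·6 + 7)/6 = 36/6 = 6; σ²_Recruitment = ((7−5)/6)² = 0.111
te_Instrument calibration = (5 + 4·7 + 15)/6 = 48/6 = 8; σ²_Instrument calibration = ((15−5)/6)² = 2.778
te_Pilot data = (10 + 4·13 + 22)/6 = 84/6 = 14; σ²_Pilot data = ((22−10)/6)² = 4.000
te_Data collection = (2 + 4·8 + 14)/6 = 48/6 = 8; σ²_Data collection = ((14−2)/6)² = 4.000
te_Data cleaning = (7 + 4·12 + 23)/6 = 78/6 = 13; σ²_Data cleaning = ((23−7)/6)² = 7.111
te_Analysis = (4 + 4·6 + 20)/6 = 48/6 = 8; σ²_Analysis = ((20−4)/6)² = 7.111
te_Draft manuscript = (5 + 4·6 + 7)/6 = 36/6 = 6; σ²_Draft manuscript = ((7−5)/6)² = 0.111
te_Internal review = (9 + 4·12 + 21)/6 = 78/6 = 13; σ²_Internal review = ((21−9)/6)² = 4.000
te_Submission = (1 + 4·7 + 13)/6 = 42/6 = 7; σ²_Submission = ((13−1)/6)² = 4.000

Forward pass:
ES_IRB approval = 0; EF_IRB approval = 4
ES_Recruitment = 0; EF_Recruitment = 6
ES_Instrument calibration = 0; EF_Instrument calibration = 8
ES_Pilot data = max(EF_Recruitment=6, EF_Instrument calibration=8) = 8; EF_Pilot data = 8+14 = 22
ES_Data collection = 8; EF_Data collection = 8+8 = 16
ES_Data cleaning = max(EF_IRB approval=4, EF_Instrument calibration=8) = 8; EF_Data cleaning = 8+13 = 21
ES_Analysis = 16; EF_Analysis = 16+8 = 24
ES_Draft manuscript = max(EF_Recruitment=6, EF_Data collection=16) = 16; EF_Draft manuscript = 16+6 = 22
ES_Internal review = 8; EF_Internal review = 8+13 = 21
ES_Submission = max(EF_Recruitment=6, EF_Pilot data=22, EF_Data cleaning=21, EF_Analysis=24, EF_Draft manuscript=22, EF_Internal review=21) = 24; EF_Submission = 24+7 = 31
Expected project duration μ = 31 days. Critical path: Instrument calibration → Data collection → Analysis → Submission.

Variance along critical path = 2.778 + 4.000 + 7.111 + 4.000 = 17.889
σ = √17.889 = 4.230 days

4.23 days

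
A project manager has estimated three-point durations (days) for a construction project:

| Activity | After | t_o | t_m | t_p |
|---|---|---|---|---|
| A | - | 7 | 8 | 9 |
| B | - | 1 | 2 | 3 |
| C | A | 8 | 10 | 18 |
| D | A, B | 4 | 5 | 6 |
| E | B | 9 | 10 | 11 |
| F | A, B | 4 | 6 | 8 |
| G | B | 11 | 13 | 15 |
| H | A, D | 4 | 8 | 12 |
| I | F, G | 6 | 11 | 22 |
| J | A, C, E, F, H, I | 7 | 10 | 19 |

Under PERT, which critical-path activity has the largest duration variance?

I

te_A = (7 + 4·8 + 9)/6 = 48/6 = 8; σ²_A = ((9−7)/6)² = 0.111
te_B = (1 + 4·2 + 3)/6 = 12/6 = 2; σ²_B = ((3−1)/6)² = 0.111
te_C = (8 + 4·10 + 18)/6 = 66/6 = 11; σ²_C = ((18−8)/6)² = 2.778
te_D = (4 + 4·5 + 6)/6 = 30/6 = 5; σ²_D = ((6−4)/6)² = 0.111
te_E = (9 + 4·10 + 11)/6 = 60/6 = 10; σ²_E = ((11−9)/6)² = 0.111
te_F = (4 + 4·6 + 8)/6 = 36/6 = 6; σ²_F = ((8−4)/6)² = 0.444
te_G = (11 + 4·13 + 15)/6 = 78/6 = 13; σ²_G = ((15−11)/6)² = 0.444
te_H = (4 + 4·8 + 12)/6 = 48/6 = 8; σ²_H = ((12−4)/6)² = 1.778
te_I = (6 + 4·11 + 22)/6 = 72/6 = 12; σ²_I = ((22−6)/6)² = 7.111
te_J = (7 + 4·10 + 19)/6 = 66/6 = 11; σ²_J = ((19−7)/6)² = 4.000

Forward pass:
ES_A = 0; EF_A = 8
ES_B = 0; EF_B = 2
ES_C = 8; EF_C = 8+11 = 19
ES_D = max(EF_A=8, EF_B=2) = 8; EF_D = 8+5 = 13
ES_E = 2; EF_E = 2+10 = 12
ES_F = max(EF_A=8, EF_B=2) = 8; EF_F = 8+6 = 14
ES_G = 2; EF_G = 2+13 = 15
ES_H = max(EF_A=8, EF_D=13) = 13; EF_H = 13+8 = 21
ES_I = max(EF_F=14, EF_G=15) = 15; EF_I = 15+12 = 27
ES_J = max(EF_A=8, EF_C=19, EF_E=12, EF_F=14, EF_H=21, EF_I=27) = 27; EF_J = 27+11 = 38
Expected project duration μ = 38 days. Critical path: B → G → I → J.

Variances on critical path: σ²_B=0.111, σ²_G=0.444, σ²_I=7.111, σ²_J=4.000.
Largest is σ²_I = 7.111.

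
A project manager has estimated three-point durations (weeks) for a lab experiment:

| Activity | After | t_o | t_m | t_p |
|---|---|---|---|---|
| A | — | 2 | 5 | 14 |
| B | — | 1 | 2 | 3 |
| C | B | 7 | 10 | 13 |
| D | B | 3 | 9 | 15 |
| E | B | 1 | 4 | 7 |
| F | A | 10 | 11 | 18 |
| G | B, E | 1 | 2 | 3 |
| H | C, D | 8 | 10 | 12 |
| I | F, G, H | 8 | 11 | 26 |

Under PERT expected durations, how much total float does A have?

te_A = (2 + 4·5 + 14)/6 = 36/6 = 6
te_B = (1 + 4·2 + 3)/6 = 12/6 = 2
te_C = (7 + 4·10 + 13)/6 = 60/6 = 10
te_D = (3 + 4·9 + 15)/6 = 54/6 = 9
te_E = (1 + 4·4 + 7)/6 = 24/6 = 4
te_F = (10 + 4·11 + 18)/6 = 72/6 = 12
te_G = (1 + 4·2 + 3)/6 = 12/6 = 2
te_H = (8 + 4·10 + 12)/6 = 60/6 = 10
te_I = (8 + 4·11 + 26)/6 = 78/6 = 13

Forward pass:
ES_A = 0; EF_A = 6
ES_B = 0; EF_B = 2
ES_C = 2; EF_C = 2+10 = 12
ES_D = 2; EF_D = 2+9 = 11
ES_E = 2; EF_E = 2+4 = 6
ES_F = 6; EF_F = 6+12 = 18
ES_G = max(EF_B=2, EF_E=6) = 6; EF_G = 6+2 = 8
ES_H = max(EF_C=12, EF_D=11) = 12; EF_H = 12+10 = 22
ES_I = max(EF_F=18, EF_G=8, EF_H=22) = 22; EF_I = 22+13 = 35
Expected project duration μ = 35 weeks. Critical path: B → C → H → I.

Backward pass:
LF_I = 35; LS_I = 35−13 = 22
LF_H = LS_I = 22; LS_H = 22−10 = 12
LF_G = LS_I = 22; LS_G = 22−2 = 20
LF_F = LS_I = 22; LS_F = 22−12 = 10
LF_E = LS_G = 20; LS_E = 20−4 = 16
LF_D = LS_H = 12; LS_D = 12−9 = 3
LF_C = LS_H = 12; LS_C = 12−10 = 2
LF_B = min(LS_C=2, LS_D=3, LS_E=16, LS_G=20) = 2; LS_B = 2−2 = 0
LF_A = LS_F = 10; LS_A = 10−6 = 4
Slack_A = LS_A − ES_A = 4 − 0 = 4

4 weeks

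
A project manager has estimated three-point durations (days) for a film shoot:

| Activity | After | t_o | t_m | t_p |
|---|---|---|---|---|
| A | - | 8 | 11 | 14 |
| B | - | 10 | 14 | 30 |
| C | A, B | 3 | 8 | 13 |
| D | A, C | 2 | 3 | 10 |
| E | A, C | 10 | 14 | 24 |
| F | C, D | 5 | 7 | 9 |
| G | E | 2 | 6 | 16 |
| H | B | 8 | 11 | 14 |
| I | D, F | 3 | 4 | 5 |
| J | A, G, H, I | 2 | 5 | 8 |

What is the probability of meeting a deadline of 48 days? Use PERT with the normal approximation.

te_A = (8 + 4·11 + 14)/6 = 66/6 = 11; σ²_A = ((14−8)/6)² = 1.000
te_B = (10 + 4·14 + 30)/6 = 96/6 = 16; σ²_B = ((30−10)/6)² = 11.111
te_C = (3 + 4·8 + 13)/6 = 48/6 = 8; σ²_C = ((13−3)/6)² = 2.778
te_D = (2 + 4·3 + 10)/6 = 24/6 = 4; σ²_D = ((10−2)/6)² = 1.778
te_E = (10 + 4·14 + 24)/6 = 90/6 = 15; σ²_E = ((24−10)/6)² = 5.444
te_F = (5 + 4·7 + 9)/6 = 42/6 = 7; σ²_F = ((9−5)/6)² = 0.444
te_G = (2 + 4·6 + 16)/6 = 42/6 = 7; σ²_G = ((16−2)/6)² = 5.444
te_H = (8 + 4·11 + 14)/6 = 66/6 = 11; σ²_H = ((14−8)/6)² = 1.000
te_I = (3 + 4·4 + 5)/6 = 24/6 = 4; σ²_I = ((5−3)/6)² = 0.111
te_J = (2 + 4·5 + 8)/6 = 30/6 = 5; σ²_J = ((8−2)/6)² = 1.000

Forward pass:
ES_A = 0; EF_A = 11
ES_B = 0; EF_B = 16
ES_C = max(EF_A=11, EF_B=16) = 16; EF_C = 16+8 = 24
ES_D = max(EF_A=11, EF_C=24) = 24; EF_D = 24+4 = 28
ES_E = max(EF_A=11, EF_C=24) = 24; EF_E = 24+15 = 39
ES_F = max(EF_C=24, EF_D=28) = 28; EF_F = 28+7 = 35
ES_G = 39; EF_G = 39+7 = 46
ES_H = 16; EF_H = 16+11 = 27
ES_I = max(EF_D=28, EF_F=35) = 35; EF_I = 35+4 = 39
ES_J = max(EF_A=11, EF_G=46, EF_H=27, EF_I=39) = 46; EF_J = 46+5 = 51
Expected project duration μ = 51 days. Critical path: B → C → E → G → J.

Variance along critical path = 11.111 + 2.778 + 5.444 + 5.444 + 1.000 = 25.778; σ = √25.778 = 5.077 days.
Z = (48 − 51) / 5.077 = -0.591
P(T ≤ 48) = Φ(-0.591) ≈ 0.277

0.277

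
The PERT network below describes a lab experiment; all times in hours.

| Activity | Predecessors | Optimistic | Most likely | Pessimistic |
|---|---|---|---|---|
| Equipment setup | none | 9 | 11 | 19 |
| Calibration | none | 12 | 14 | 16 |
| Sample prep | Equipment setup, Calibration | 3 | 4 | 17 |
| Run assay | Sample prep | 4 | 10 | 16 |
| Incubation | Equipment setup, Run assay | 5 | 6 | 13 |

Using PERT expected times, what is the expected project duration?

te_Equipment setup = (9 + 4·11 + 19)/6 = 72/6 = 12
te_Calibration = (12 + 4·14 + 16)/6 = 84/6 = 14
te_Sample prep = (3 + 4·4 + 17)/6 = 36/6 = 6
te_Run assay = (4 + 4·10 + 16)/6 = 60/6 = 10
te_Incubation = (5 + 4·6 + 13)/6 = 42/6 = 7

Forward pass:
ES_Equipment setup = 0; EF_Equipment setup = 12
ES_Calibration = 0; EF_Calibration = 14
ES_Sample prep = max(EF_Equipment setup=12, EF_Calibration=14) = 14; EF_Sample prep = 14+6 = 20
ES_Run assay = 20; EF_Run assay = 20+10 = 30
ES_Incubation = max(EF_Equipment setup=12, EF_Run assay=30) = 30; EF_Incubation = 30+7 = 37
Expected project duration μ = 37 hours. Critical path: Calibration → Sample prep → Run assay → Incubation.

37 hours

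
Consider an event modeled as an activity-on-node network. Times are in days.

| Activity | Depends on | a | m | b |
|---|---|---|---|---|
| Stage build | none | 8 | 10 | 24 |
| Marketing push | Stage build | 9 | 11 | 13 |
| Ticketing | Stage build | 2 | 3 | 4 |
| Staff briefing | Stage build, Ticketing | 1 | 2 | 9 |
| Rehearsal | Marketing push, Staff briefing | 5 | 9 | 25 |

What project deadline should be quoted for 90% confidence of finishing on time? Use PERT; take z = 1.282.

te_Stage build = (8 + 4·10 + 24)/6 = 72/6 = 12; σ²_Stage build = ((24−8)/6)² = 7.111
te_Marketing push = (9 + 4·11 + 13)/6 = 66/6 = 11; σ²_Marketing push = ((13−9)/6)² = 0.444
te_Ticketing = (2 + 4·3 + 4)/6 = 18/6 = 3; σ²_Ticketing = ((4−2)/6)² = 0.111
te_Staff briefing = (1 + 4·2 + 9)/6 = 18/6 = 3; σ²_Staff briefing = ((9−1)/6)² = 1.778
te_Rehearsal = (5 + 4·9 + 25)/6 = 66/6 = 11; σ²_Rehearsal = ((25−5)/6)² = 11.111

Forward pass:
ES_Stage build = 0; EF_Stage build = 12
ES_Marketing push = 12; EF_Marketing push = 12+11 = 23
ES_Ticketing = 12; EF_Ticketing = 12+3 = 15
ES_Staff briefing = max(EF_Stage build=12, EF_Ticketing=15) = 15; EF_Staff briefing = 15+3 = 18
ES_Rehearsal = max(EF_Marketing push=23, EF_Staff briefing=18) = 23; EF_Rehearsal = 23+11 = 34
Expected project duration μ = 34 days. Critical path: Stage build → Marketing push → Rehearsal.

Variance along critical path = 7.111 + 0.444 + 11.111 = 18.667; σ = 4.320 days.
D = μ + z·σ = 34 + 1.282·4.320 = 39.5 days

39.5 days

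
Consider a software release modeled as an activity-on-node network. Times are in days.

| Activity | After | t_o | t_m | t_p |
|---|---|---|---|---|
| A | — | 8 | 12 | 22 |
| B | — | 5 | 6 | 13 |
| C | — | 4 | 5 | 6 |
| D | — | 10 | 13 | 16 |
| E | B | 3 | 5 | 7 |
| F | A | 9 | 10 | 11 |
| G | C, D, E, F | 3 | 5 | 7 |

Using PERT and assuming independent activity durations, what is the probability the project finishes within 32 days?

0.949

te_A = (8 + 4·12 + 22)/6 = 78/6 = 13; σ²_A = ((22−8)/6)² = 5.444
te_B = (5 + 4·6 + 13)/6 = 42/6 = 7; σ²_B = ((13−5)/6)² = 1.778
te_C = (4 + 4·5 + 6)/6 = 30/6 = 5; σ²_C = ((6−4)/6)² = 0.111
te_D = (10 + 4·13 + 16)/6 = 78/6 = 13; σ²_D = ((16−10)/6)² = 1.000
te_E = (3 + 4·5 + 7)/6 = 30/6 = 5; σ²_E = ((7−3)/6)² = 0.444
te_F = (9 + 4·10 + 11)/6 = 60/6 = 10; σ²_F = ((11−9)/6)² = 0.111
te_G = (3 + 4·5 + 7)/6 = 30/6 = 5; σ²_G = ((7−3)/6)² = 0.444

Forward pass:
ES_A = 0; EF_A = 13
ES_B = 0; EF_B = 7
ES_C = 0; EF_C = 5
ES_D = 0; EF_D = 13
ES_E = 7; EF_E = 7+5 = 12
ES_F = 13; EF_F = 13+10 = 23
ES_G = max(EF_C=5, EF_D=13, EF_E=12, EF_F=23) = 23; EF_G = 23+5 = 28
Expected project duration μ = 28 days. Critical path: A → F → G.

Variance along critical path = 5.444 + 0.111 + 0.444 = 6.000; σ = √6.000 = 2.449 days.
Z = (32 − 28) / 2.449 = 1.633
P(T ≤ 32) = Φ(1.633) ≈ 0.949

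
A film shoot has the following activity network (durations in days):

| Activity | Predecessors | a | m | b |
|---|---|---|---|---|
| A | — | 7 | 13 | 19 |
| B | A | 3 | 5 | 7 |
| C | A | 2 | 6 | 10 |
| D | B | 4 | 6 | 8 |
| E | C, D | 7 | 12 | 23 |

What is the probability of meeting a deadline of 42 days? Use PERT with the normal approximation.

0.926

te_A = (7 + 4·13 + 19)/6 = 78/6 = 13; σ²_A = ((19−7)/6)² = 4.000
te_B = (3 + 4·5 + 7)/6 = 30/6 = 5; σ²_B = ((7−3)/6)² = 0.444
te_C = (2 + 4·6 + 10)/6 = 36/6 = 6; σ²_C = ((10−2)/6)² = 1.778
te_D = (4 + 4·6 + 8)/6 = 36/6 = 6; σ²_D = ((8−4)/6)² = 0.444
te_E = (7 + 4·12 + 23)/6 = 78/6 = 13; σ²_E = ((23−7)/6)² = 7.111

Forward pass:
ES_A = 0; EF_A = 13
ES_B = 13; EF_B = 13+5 = 18
ES_C = 13; EF_C = 13+6 = 19
ES_D = 18; EF_D = 18+6 = 24
ES_E = max(EF_C=19, EF_D=24) = 24; EF_E = 24+13 = 37
Expected project duration μ = 37 days. Critical path: A → B → D → E.

Variance along critical path = 4.000 + 0.444 + 0.444 + 7.111 = 12.000; σ = √12.000 = 3.464 days.
Z = (42 − 37) / 3.464 = 1.443
P(T ≤ 42) = Φ(1.443) ≈ 0.926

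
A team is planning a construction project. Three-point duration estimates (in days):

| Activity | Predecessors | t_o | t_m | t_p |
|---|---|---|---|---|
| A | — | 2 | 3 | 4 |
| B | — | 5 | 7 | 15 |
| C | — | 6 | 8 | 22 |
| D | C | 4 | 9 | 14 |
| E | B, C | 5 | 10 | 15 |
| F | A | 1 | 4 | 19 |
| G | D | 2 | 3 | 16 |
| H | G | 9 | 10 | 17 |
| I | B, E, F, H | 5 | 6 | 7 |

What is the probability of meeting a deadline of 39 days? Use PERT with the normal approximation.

te_A = (2 + 4·3 + 4)/6 = 18/6 = 3; σ²_A = ((4−2)/6)² = 0.111
te_B = (5 + 4·7 + 15)/6 = 48/6 = 8; σ²_B = ((15−5)/6)² = 2.778
te_C = (6 + 4·8 + 22)/6 = 60/6 = 10; σ²_C = ((22−6)/6)² = 7.111
te_D = (4 + 4·9 + 14)/6 = 54/6 = 9; σ²_D = ((14−4)/6)² = 2.778
te_E = (5 + 4·10 + 15)/6 = 60/6 = 10; σ²_E = ((15−5)/6)² = 2.778
te_F = (1 + 4·4 + 19)/6 = 36/6 = 6; σ²_F = ((19−1)/6)² = 9.000
te_G = (2 + 4·3 + 16)/6 = 30/6 = 5; σ²_G = ((16−2)/6)² = 5.444
te_H = (9 + 4·10 + 17)/6 = 66/6 = 11; σ²_H = ((17−9)/6)² = 1.778
te_I = (5 + 4·6 + 7)/6 = 36/6 = 6; σ²_I = ((7−5)/6)² = 0.111

Forward pass:
ES_A = 0; EF_A = 3
ES_B = 0; EF_B = 8
ES_C = 0; EF_C = 10
ES_D = 10; EF_D = 10+9 = 19
ES_E = max(EF_B=8, EF_C=10) = 10; EF_E = 10+10 = 20
ES_F = 3; EF_F = 3+6 = 9
ES_G = 19; EF_G = 19+5 = 24
ES_H = 24; EF_H = 24+11 = 35
ES_I = max(EF_B=8, EF_E=20, EF_F=9, EF_H=35) = 35; EF_I = 35+6 = 41
Expected project duration μ = 41 days. Critical path: C → D → G → H → I.

Variance along critical path = 7.111 + 2.778 + 5.444 + 1.778 + 0.111 = 17.222; σ = √17.222 = 4.150 days.
Z = (39 − 41) / 4.150 = -0.482
P(T ≤ 39) = Φ(-0.482) ≈ 0.315

0.315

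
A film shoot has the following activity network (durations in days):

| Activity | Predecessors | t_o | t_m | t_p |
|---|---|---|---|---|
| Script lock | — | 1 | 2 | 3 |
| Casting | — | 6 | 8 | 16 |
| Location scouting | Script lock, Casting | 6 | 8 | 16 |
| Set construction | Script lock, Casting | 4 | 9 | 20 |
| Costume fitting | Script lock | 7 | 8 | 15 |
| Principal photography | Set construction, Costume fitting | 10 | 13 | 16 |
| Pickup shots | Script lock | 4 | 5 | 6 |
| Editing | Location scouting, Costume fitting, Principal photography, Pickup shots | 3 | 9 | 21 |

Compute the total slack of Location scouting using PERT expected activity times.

te_Script lock = (1 + 4·2 + 3)/6 = 12/6 = 2
te_Casting = (6 + 4·8 + 16)/6 = 54/6 = 9
te_Location scouting = (6 + 4·8 + 16)/6 = 54/6 = 9
te_Set construction = (4 + 4·9 + 20)/6 = 60/6 = 10
te_Costume fitting = (7 + 4·8 + 15)/6 = 54/6 = 9
te_Principal photography = (10 + 4·13 + 16)/6 = 78/6 = 13
te_Pickup shots = (4 + 4·5 + 6)/6 = 30/6 = 5
te_Editing = (3 + 4·9 + 21)/6 = 60/6 = 10

Forward pass:
ES_Script lock = 0; EF_Script lock = 2
ES_Casting = 0; EF_Casting = 9
ES_Location scouting = max(EF_Script lock=2, EF_Casting=9) = 9; EF_Location scouting = 9+9 = 18
ES_Set construction = max(EF_Script lock=2, EF_Casting=9) = 9; EF_Set construction = 9+10 = 19
ES_Costume fitting = 2; EF_Costume fitting = 2+9 = 11
ES_Principal photography = max(EF_Set construction=19, EF_Costume fitting=11) = 19; EF_Principal photography = 19+13 = 32
ES_Pickup shots = 2; EF_Pickup shots = 2+5 = 7
ES_Editing = max(EF_Location scouting=18, EF_Costume fitting=11, EF_Principal photography=32, EF_Pickup shots=7) = 32; EF_Editing = 32+10 = 42
Expected project duration μ = 42 days. Critical path: Casting → Set construction → Principal photography → Editing.

Backward pass:
LF_Editing = 42; LS_Editing = 42−10 = 32
LF_Pickup shots = LS_Editing = 32; LS_Pickup shots = 32−5 = 27
LF_Principal photography = LS_Editing = 32; LS_Principal photography = 32−13 = 19
LF_Costume fitting = min(LS_Principal photography=19, LS_Editing=32) = 19; LS_Costume fitting = 19−9 = 10
LF_Set construction = LS_Principal photography = 19; LS_Set construction = 19−10 = 9
LF_Location scouting = LS_Editing = 32; LS_Location scouting = 32−9 = 23
LF_Casting = min(LS_Location scouting=23, LS_Set construction=9) = 9; LS_Casting = 9−9 = 0
LF_Script lock = min(LS_Location scouting=23, LS_Set construction=9, LS_Costume fitting=10, LS_Pickup shots=27) = 9; LS_Script lock = 9−2 = 7
Slack_Location scouting = LS_Location scouting − ES_Location scouting = 23 − 9 = 14

14 days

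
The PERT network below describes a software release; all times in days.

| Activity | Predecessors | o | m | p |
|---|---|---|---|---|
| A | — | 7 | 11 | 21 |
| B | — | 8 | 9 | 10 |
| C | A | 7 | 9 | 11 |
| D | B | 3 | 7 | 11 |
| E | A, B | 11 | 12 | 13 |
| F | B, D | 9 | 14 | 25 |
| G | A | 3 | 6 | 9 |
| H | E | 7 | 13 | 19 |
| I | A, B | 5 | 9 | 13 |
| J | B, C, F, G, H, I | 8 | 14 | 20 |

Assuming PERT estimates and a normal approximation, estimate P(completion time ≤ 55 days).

0.861

te_A = (7 + 4·11 + 21)/6 = 72/6 = 12; σ²_A = ((21−7)/6)² = 5.444
te_B = (8 + 4·9 + 10)/6 = 54/6 = 9; σ²_B = ((10−8)/6)² = 0.111
te_C = (7 + 4·9 + 11)/6 = 54/6 = 9; σ²_C = ((11−7)/6)² = 0.444
te_D = (3 + 4·7 + 11)/6 = 42/6 = 7; σ²_D = ((11−3)/6)² = 1.778
te_E = (11 + 4·12 + 13)/6 = 72/6 = 12; σ²_E = ((13−11)/6)² = 0.111
te_F = (9 + 4·14 + 25)/6 = 90/6 = 15; σ²_F = ((25−9)/6)² = 7.111
te_G = (3 + 4·6 + 9)/6 = 36/6 = 6; σ²_G = ((9−3)/6)² = 1.000
te_H = (7 + 4·13 + 19)/6 = 78/6 = 13; σ²_H = ((19−7)/6)² = 4.000
te_I = (5 + 4·9 + 13)/6 = 54/6 = 9; σ²_I = ((13−5)/6)² = 1.778
te_J = (8 + 4·14 + 20)/6 = 84/6 = 14; σ²_J = ((20−8)/6)² = 4.000

Forward pass:
ES_A = 0; EF_A = 12
ES_B = 0; EF_B = 9
ES_C = 12; EF_C = 12+9 = 21
ES_D = 9; EF_D = 9+7 = 16
ES_E = max(EF_A=12, EF_B=9) = 12; EF_E = 12+12 = 24
ES_F = max(EF_B=9, EF_D=16) = 16; EF_F = 16+15 = 31
ES_G = 12; EF_G = 12+6 = 18
ES_H = 24; EF_H = 24+13 = 37
ES_I = max(EF_A=12, EF_B=9) = 12; EF_I = 12+9 = 21
ES_J = max(EF_B=9, EF_C=21, EF_F=31, EF_G=18, EF_H=37, EF_I=21) = 37; EF_J = 37+14 = 51
Expected project duration μ = 51 days. Critical path: A → E → H → J.

Variance along critical path = 5.444 + 0.111 + 4.000 + 4.000 = 13.556; σ = √13.556 = 3.682 days.
Z = (55 − 51) / 3.682 = 1.086
P(T ≤ 55) = Φ(1.086) ≈ 0.861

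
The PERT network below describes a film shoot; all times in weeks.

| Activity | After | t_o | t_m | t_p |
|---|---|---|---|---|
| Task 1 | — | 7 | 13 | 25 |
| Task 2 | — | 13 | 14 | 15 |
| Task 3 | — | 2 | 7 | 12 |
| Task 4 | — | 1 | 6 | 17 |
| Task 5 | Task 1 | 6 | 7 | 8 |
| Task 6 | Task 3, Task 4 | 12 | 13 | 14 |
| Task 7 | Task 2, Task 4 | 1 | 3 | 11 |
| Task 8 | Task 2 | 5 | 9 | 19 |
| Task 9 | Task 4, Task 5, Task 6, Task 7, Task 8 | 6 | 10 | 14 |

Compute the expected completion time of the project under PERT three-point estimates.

te_Task 1 = (7 + 4·13 + 25)/6 = 84/6 = 14
te_Task 2 = (13 + 4·14 + 15)/6 = 84/6 = 14
te_Task 3 = (2 + 4·7 + 12)/6 = 42/6 = 7
te_Task 4 = (1 + 4·6 + 17)/6 = 42/6 = 7
te_Task 5 = (6 + 4·7 + 8)/6 = 42/6 = 7
te_Task 6 = (12 + 4·13 + 14)/6 = 78/6 = 13
te_Task 7 = (1 + 4·3 + 11)/6 = 24/6 = 4
te_Task 8 = (5 + 4·9 + 19)/6 = 60/6 = 10
te_Task 9 = (6 + 4·10 + 14)/6 = 60/6 = 10

Forward pass:
ES_Task 1 = 0; EF_Task 1 = 14
ES_Task 2 = 0; EF_Task 2 = 14
ES_Task 3 = 0; EF_Task 3 = 7
ES_Task 4 = 0; EF_Task 4 = 7
ES_Task 5 = 14; EF_Task 5 = 14+7 = 21
ES_Task 6 = max(EF_Task 3=7, EF_Task 4=7) = 7; EF_Task 6 = 7+13 = 20
ES_Task 7 = max(EF_Task 2=14, EF_Task 4=7) = 14; EF_Task 7 = 14+4 = 18
ES_Task 8 = 14; EF_Task 8 = 14+10 = 24
ES_Task 9 = max(EF_Task 4=7, EF_Task 5=21, EF_Task 6=20, EF_Task 7=18, EF_Task 8=24) = 24; EF_Task 9 = 24+10 = 34
Expected project duration μ = 34 weeks. Critical path: Task 2 → Task 8 → Task 9.

34 weeks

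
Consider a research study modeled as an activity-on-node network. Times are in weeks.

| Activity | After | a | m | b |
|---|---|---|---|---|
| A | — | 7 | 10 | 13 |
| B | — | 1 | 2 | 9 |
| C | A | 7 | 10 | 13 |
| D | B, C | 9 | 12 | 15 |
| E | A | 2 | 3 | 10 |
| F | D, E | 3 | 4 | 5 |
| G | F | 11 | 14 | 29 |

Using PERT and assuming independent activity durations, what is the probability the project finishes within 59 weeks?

0.978

te_A = (7 + 4·10 + 13)/6 = 60/6 = 10; σ²_A = ((13−7)/6)² = 1.000
te_B = (1 + 4·2 + 9)/6 = 18/6 = 3; σ²_B = ((9−1)/6)² = 1.778
te_C = (7 + 4·10 + 13)/6 = 60/6 = 10; σ²_C = ((13−7)/6)² = 1.000
te_D = (9 + 4·12 + 15)/6 = 72/6 = 12; σ²_D = ((15−9)/6)² = 1.000
te_E = (2 + 4·3 + 10)/6 = 24/6 = 4; σ²_E = ((10−2)/6)² = 1.778
te_F = (3 + 4·4 + 5)/6 = 24/6 = 4; σ²_F = ((5−3)/6)² = 0.111
te_G = (11 + 4·14 + 29)/6 = 96/6 = 16; σ²_G = ((29−11)/6)² = 9.000

Forward pass:
ES_A = 0; EF_A = 10
ES_B = 0; EF_B = 3
ES_C = 10; EF_C = 10+10 = 20
ES_D = max(EF_B=3, EF_C=20) = 20; EF_D = 20+12 = 32
ES_E = 10; EF_E = 10+4 = 14
ES_F = max(EF_D=32, EF_E=14) = 32; EF_F = 32+4 = 36
ES_G = 36; EF_G = 36+16 = 52
Expected project duration μ = 52 weeks. Critical path: A → C → D → F → G.

Variance along critical path = 1.000 + 1.000 + 1.000 + 0.111 + 9.000 = 12.111; σ = √12.111 = 3.480 weeks.
Z = (59 − 52) / 3.480 = 2.011
P(T ≤ 59) = Φ(2.011) ≈ 0.978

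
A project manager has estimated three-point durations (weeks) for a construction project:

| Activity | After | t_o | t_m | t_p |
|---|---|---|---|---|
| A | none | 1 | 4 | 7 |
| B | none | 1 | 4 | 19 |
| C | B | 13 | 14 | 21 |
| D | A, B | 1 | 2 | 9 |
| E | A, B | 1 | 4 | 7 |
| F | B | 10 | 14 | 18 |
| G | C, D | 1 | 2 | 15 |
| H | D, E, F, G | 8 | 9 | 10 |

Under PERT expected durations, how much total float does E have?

te_A = (1 + 4·4 + 7)/6 = 24/6 = 4
te_B = (1 + 4·4 + 19)/6 = 36/6 = 6
te_C = (13 + 4·14 + 21)/6 = 90/6 = 15
te_D = (1 + 4·2 + 9)/6 = 18/6 = 3
te_E = (1 + 4·4 + 7)/6 = 24/6 = 4
te_F = (10 + 4·14 + 18)/6 = 84/6 = 14
te_G = (1 + 4·2 + 15)/6 = 24/6 = 4
te_H = (8 + 4·9 + 10)/6 = 54/6 = 9

Forward pass:
ES_A = 0; EF_A = 4
ES_B = 0; EF_B = 6
ES_C = 6; EF_C = 6+15 = 21
ES_D = max(EF_A=4, EF_B=6) = 6; EF_D = 6+3 = 9
ES_E = max(EF_A=4, EF_B=6) = 6; EF_E = 6+4 = 10
ES_F = 6; EF_F = 6+14 = 20
ES_G = max(EF_C=21, EF_D=9) = 21; EF_G = 21+4 = 25
ES_H = max(EF_D=9, EF_E=10, EF_F=20, EF_G=25) = 25; EF_H = 25+9 = 34
Expected project duration μ = 34 weeks. Critical path: B → C → G → H.

Backward pass:
LF_H = 34; LS_H = 34−9 = 25
LF_G = LS_H = 25; LS_G = 25−4 = 21
LF_F = LS_H = 25; LS_F = 25−14 = 11
LF_E = LS_H = 25; LS_E = 25−4 = 21
LF_D = min(LS_G=21, LS_H=25) = 21; LS_D = 21−3 = 18
LF_C = LS_G = 21; LS_C = 21−15 = 6
LF_B = min(LS_C=6, LS_D=18, LS_E=21, LS_F=11) = 6; LS_B = 6−6 = 0
LF_A = min(LS_D=18, LS_E=21) = 18; LS_A = 18−4 = 14
Slack_E = LS_E − ES_E = 21 − 6 = 15

15 weeks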